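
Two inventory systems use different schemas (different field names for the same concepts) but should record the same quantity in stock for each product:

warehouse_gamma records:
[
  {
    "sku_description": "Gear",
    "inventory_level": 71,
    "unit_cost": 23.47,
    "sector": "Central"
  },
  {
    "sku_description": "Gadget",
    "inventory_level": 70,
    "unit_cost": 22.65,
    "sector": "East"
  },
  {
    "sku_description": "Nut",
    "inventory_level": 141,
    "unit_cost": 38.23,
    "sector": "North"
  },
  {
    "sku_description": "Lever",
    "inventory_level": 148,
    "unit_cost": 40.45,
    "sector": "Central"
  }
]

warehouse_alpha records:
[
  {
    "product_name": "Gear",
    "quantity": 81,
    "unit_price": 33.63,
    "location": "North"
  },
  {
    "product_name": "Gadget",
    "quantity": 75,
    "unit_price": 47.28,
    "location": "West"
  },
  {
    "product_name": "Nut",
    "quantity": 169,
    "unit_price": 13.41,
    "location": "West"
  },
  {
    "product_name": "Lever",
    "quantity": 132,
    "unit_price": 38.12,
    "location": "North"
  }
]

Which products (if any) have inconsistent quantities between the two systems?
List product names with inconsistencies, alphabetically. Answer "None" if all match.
Gadget, Gear, Lever, Nut

Schema mappings:
- "sku_description" (warehouse_gamma) = "product_name" (warehouse_alpha) = product name
- "inventory_level" (warehouse_gamma) = "quantity" (warehouse_alpha) = quantity

Comparison:
  Gear: 71 vs 81 - MISMATCH
  Gadget: 70 vs 75 - MISMATCH
  Nut: 141 vs 169 - MISMATCH
  Lever: 148 vs 132 - MISMATCH

Products with inconsistencies: Gadget, Gear, Lever, Nut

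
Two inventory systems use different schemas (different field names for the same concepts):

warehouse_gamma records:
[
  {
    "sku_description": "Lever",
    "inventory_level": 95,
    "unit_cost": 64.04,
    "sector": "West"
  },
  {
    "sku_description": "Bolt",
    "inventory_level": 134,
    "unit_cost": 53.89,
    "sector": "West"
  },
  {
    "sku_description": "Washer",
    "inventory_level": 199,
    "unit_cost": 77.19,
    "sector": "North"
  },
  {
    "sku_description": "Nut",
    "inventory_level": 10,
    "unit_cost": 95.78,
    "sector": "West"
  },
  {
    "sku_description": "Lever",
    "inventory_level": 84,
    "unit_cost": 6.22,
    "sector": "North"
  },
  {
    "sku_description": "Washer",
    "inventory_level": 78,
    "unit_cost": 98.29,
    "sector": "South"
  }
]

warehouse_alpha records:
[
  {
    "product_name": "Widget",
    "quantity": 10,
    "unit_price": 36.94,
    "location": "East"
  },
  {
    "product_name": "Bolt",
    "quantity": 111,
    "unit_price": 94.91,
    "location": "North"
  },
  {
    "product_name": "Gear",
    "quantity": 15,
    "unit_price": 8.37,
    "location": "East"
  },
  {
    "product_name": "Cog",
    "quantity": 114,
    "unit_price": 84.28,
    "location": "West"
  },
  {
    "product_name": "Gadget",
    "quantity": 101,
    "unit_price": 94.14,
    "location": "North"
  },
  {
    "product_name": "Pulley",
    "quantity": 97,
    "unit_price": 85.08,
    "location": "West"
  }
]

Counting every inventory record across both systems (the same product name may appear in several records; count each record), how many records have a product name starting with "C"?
1

Schema mapping: "sku_description" (warehouse_gamma) = "product_name" (warehouse_alpha) = product name

Records with product name starting with "C" in warehouse_gamma: 0
Records with product name starting with "C" in warehouse_alpha: 1

Total: 0 + 1 = 1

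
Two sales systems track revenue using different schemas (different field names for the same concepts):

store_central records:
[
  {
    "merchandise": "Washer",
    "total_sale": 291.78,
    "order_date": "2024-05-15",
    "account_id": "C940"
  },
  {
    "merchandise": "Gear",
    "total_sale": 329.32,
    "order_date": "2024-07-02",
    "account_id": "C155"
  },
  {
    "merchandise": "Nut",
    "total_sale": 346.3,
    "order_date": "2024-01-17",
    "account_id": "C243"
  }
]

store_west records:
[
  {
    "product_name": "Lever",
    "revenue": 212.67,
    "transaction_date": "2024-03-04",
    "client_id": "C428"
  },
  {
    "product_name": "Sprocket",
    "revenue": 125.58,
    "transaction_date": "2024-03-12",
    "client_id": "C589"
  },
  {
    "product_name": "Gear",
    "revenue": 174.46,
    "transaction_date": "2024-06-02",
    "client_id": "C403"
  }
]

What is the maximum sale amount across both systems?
346.3

Reconcile: "total_sale" (store_central) = "revenue" (store_west) = sale amount

Maximum in store_central: 346.3
Maximum in store_west: 212.67

Overall maximum: max(346.3, 212.67) = 346.3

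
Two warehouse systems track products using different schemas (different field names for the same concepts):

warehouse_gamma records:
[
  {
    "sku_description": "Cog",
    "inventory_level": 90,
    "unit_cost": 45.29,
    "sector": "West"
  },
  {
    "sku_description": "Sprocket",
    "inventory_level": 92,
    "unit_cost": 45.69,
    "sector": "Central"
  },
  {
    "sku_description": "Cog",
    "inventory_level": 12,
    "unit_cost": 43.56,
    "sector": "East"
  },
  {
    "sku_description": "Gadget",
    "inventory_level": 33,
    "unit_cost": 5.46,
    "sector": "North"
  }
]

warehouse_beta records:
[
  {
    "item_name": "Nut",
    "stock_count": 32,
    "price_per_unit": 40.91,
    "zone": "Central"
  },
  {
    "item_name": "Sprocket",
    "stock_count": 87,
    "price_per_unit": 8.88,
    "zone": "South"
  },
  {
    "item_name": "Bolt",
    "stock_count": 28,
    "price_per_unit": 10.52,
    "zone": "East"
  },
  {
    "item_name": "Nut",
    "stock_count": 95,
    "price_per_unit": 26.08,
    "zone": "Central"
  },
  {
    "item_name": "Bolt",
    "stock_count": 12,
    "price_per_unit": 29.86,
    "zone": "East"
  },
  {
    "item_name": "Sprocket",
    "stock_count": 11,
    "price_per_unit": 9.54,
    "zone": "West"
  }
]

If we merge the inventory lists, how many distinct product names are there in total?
5

Schema mapping: "sku_description" (warehouse_gamma) = "item_name" (warehouse_beta) = product name

Products in warehouse_gamma: ['Cog', 'Gadget', 'Sprocket']
Products in warehouse_beta: ['Bolt', 'Nut', 'Sprocket']

Union (unique products): ['Bolt', 'Cog', 'Gadget', 'Nut', 'Sprocket']
Count: 5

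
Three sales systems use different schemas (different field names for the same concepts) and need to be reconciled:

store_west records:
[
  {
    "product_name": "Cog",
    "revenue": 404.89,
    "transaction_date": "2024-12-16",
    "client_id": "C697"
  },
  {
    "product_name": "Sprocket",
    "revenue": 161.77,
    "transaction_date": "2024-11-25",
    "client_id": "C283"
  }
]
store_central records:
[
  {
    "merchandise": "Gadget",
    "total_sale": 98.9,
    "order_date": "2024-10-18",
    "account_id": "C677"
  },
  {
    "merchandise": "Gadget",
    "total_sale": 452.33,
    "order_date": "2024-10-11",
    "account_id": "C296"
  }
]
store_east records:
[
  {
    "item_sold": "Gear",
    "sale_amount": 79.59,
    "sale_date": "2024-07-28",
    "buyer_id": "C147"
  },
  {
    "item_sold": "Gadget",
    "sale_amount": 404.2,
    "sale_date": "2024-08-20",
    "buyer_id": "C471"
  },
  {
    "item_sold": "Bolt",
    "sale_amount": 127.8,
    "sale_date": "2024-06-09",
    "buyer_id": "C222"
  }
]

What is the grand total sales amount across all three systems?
1729.48

Schema reconciliation - all amount fields map to sale amount:

store_west (revenue): 566.66
store_central (total_sale): 551.23
store_east (sale_amount): 611.59

Grand total: 1729.48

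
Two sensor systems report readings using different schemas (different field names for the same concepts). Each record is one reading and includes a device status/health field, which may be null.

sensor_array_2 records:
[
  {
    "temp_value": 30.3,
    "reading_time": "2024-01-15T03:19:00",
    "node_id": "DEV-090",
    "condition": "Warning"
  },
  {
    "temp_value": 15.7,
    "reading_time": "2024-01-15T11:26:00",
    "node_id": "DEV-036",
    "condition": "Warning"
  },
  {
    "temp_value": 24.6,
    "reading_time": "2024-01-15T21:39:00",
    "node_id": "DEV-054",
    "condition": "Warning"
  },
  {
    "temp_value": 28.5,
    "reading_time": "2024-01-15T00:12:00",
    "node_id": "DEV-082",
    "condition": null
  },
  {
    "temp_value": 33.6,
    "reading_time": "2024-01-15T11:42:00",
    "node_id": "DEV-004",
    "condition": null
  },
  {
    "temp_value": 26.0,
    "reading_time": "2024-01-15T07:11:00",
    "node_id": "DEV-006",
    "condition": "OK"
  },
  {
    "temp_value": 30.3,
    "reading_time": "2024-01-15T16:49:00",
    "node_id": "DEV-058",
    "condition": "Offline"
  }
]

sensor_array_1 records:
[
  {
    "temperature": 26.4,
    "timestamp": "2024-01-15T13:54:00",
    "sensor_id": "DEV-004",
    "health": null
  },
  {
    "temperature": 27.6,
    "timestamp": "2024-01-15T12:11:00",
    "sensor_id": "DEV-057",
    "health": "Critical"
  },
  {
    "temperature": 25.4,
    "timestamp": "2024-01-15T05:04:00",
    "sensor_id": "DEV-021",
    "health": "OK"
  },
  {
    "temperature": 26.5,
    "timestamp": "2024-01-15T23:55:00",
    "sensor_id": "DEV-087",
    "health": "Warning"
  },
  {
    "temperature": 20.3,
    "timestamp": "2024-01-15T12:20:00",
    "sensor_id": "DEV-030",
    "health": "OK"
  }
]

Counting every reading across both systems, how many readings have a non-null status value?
9

Schema mapping: "condition" (sensor_array_2) = "health" (sensor_array_1) = status

Non-null in sensor_array_2: 5
Non-null in sensor_array_1: 4

Total non-null: 5 + 4 = 9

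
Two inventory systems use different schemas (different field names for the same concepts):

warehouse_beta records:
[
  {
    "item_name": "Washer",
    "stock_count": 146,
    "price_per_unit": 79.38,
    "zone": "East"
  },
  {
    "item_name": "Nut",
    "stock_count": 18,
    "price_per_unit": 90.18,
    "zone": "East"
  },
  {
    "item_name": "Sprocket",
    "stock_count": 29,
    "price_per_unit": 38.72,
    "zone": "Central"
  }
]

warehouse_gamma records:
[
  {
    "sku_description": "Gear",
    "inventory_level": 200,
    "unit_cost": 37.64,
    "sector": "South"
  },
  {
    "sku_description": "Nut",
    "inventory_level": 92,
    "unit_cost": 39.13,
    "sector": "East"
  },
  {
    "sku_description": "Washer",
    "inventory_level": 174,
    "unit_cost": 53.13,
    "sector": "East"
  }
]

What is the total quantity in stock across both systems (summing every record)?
659

To reconcile these schemas, identify the field holding the quantity in stock in each system:
1. In warehouse_beta it is "stock_count"
2. In warehouse_gamma it is "inventory_level"

From warehouse_beta: 146 + 18 + 29 = 193
From warehouse_gamma: 200 + 92 + 174 = 466

Total: 193 + 466 = 659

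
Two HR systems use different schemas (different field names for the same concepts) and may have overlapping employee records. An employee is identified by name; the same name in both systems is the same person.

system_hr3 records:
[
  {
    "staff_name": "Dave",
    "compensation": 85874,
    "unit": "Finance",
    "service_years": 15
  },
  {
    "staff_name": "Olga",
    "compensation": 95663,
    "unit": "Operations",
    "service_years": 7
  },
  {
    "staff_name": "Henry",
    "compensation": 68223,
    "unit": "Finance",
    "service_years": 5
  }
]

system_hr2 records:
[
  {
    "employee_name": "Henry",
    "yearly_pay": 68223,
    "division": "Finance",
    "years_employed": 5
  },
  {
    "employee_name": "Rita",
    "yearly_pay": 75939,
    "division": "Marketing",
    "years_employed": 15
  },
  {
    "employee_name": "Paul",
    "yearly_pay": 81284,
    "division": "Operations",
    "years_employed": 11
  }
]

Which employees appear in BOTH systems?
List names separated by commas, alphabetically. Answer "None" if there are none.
Henry

Schema mapping: "staff_name" (system_hr3) = "employee_name" (system_hr2) = employee name

Names in system_hr3: ['Dave', 'Henry', 'Olga']
Names in system_hr2: ['Henry', 'Paul', 'Rita']

Intersection: ['Henry']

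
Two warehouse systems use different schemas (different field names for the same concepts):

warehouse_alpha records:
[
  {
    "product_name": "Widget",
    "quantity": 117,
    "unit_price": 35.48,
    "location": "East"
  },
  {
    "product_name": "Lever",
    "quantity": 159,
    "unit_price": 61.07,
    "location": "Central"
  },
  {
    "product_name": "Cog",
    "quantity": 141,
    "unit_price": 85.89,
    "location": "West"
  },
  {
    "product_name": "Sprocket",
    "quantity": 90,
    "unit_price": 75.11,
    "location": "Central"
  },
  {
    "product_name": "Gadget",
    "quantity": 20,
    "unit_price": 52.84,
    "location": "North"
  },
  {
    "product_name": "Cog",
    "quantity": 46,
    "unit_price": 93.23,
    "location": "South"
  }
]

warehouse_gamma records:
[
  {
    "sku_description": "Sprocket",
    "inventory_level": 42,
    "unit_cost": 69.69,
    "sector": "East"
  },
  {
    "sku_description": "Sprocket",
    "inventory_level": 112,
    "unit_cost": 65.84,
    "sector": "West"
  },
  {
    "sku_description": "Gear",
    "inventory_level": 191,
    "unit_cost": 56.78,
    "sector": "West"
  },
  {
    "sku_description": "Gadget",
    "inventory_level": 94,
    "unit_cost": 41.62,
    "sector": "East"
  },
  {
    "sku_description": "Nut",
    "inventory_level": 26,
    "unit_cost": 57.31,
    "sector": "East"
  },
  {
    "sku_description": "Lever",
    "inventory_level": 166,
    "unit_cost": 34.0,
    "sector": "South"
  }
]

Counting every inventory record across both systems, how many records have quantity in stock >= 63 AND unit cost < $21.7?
0

Schema mappings:
- "quantity" (warehouse_alpha) = "inventory_level" (warehouse_gamma) = quantity
- "unit_price" (warehouse_alpha) = "unit_cost" (warehouse_gamma) = unit cost

Records meeting both conditions in warehouse_alpha: 0
Records meeting both conditions in warehouse_gamma: 0

Total: 0 + 0 = 0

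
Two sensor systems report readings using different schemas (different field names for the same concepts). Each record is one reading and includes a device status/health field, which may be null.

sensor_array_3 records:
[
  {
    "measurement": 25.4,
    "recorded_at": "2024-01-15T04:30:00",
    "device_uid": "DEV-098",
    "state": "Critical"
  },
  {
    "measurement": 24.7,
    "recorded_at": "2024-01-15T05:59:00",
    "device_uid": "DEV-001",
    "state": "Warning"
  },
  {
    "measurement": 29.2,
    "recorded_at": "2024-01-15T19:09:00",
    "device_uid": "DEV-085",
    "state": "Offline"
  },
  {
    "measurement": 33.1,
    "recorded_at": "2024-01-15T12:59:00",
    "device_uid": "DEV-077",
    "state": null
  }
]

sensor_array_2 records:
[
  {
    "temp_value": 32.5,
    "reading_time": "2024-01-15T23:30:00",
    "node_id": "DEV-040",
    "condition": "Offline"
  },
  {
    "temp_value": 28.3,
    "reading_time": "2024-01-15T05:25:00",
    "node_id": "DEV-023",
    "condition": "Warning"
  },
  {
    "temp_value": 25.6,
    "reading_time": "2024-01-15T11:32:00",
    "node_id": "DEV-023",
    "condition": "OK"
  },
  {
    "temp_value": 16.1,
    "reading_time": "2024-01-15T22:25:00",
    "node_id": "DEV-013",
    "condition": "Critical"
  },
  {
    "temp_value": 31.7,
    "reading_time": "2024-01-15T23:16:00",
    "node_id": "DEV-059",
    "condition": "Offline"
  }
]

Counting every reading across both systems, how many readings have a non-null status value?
8

Schema mapping: "state" (sensor_array_3) = "condition" (sensor_array_2) = status

Non-null in sensor_array_3: 3
Non-null in sensor_array_2: 5

Total non-null: 3 + 5 = 8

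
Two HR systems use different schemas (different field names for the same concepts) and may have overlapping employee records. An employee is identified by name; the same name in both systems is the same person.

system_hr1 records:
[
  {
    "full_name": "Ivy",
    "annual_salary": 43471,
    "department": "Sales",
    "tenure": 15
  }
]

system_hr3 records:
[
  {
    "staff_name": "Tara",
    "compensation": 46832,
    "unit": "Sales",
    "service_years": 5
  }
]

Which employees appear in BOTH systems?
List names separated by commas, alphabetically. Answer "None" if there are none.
None

Schema mapping: "full_name" (system_hr1) = "staff_name" (system_hr3) = employee name

Names in system_hr1: ['Ivy']
Names in system_hr3: ['Tara']

Intersection: None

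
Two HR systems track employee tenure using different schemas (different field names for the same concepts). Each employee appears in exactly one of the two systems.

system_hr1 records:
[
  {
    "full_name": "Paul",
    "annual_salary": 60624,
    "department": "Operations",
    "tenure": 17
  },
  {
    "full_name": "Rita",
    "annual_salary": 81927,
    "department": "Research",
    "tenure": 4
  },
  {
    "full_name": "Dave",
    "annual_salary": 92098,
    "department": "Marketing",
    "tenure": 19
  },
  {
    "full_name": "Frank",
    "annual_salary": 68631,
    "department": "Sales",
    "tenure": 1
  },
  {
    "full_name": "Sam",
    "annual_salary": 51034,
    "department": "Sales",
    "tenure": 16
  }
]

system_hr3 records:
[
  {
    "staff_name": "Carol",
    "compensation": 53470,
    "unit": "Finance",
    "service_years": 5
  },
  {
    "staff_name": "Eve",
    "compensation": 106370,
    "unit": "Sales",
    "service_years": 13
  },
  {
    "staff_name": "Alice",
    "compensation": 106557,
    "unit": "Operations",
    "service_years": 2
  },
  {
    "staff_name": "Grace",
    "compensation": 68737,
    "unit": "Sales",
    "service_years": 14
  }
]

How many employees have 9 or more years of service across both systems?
5

Reconcile schemas: "tenure" (system_hr1) = "service_years" (system_hr3) = years of service

From system_hr1: 3 employees with >= 9 years
From system_hr3: 2 employees with >= 9 years

Total: 3 + 2 = 5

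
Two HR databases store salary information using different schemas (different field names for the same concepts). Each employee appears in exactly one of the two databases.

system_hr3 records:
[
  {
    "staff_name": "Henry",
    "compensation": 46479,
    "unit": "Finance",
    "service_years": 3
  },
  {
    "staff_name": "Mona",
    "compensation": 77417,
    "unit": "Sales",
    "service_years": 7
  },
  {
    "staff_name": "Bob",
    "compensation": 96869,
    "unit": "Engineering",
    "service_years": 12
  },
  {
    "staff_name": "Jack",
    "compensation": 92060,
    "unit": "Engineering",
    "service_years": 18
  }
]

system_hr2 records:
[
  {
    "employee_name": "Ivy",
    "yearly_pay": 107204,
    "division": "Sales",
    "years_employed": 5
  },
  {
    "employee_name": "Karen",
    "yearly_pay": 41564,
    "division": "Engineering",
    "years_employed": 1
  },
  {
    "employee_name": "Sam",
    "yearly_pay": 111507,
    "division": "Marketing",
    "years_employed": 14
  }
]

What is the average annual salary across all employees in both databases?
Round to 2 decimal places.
81871.43

Schema mapping: "compensation" (system_hr3) = "yearly_pay" (system_hr2) = annual salary

All salaries: [46479, 77417, 96869, 92060, 107204, 41564, 111507]
Sum: 573100
Count: 7
Average: 573100 / 7 = 81871.43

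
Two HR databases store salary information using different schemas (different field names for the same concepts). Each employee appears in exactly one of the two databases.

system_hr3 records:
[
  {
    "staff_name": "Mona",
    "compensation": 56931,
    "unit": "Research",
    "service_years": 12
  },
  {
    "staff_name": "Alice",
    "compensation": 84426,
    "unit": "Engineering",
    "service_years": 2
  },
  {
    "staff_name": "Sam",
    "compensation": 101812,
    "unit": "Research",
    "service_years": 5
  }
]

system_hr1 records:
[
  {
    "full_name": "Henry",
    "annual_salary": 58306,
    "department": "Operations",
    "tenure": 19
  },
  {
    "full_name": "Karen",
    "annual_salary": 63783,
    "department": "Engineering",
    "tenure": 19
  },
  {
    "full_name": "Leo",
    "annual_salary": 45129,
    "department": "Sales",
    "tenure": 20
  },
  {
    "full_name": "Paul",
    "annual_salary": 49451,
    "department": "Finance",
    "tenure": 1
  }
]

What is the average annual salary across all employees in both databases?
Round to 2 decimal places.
65691.14

Schema mapping: "compensation" (system_hr3) = "annual_salary" (system_hr1) = annual salary

All salaries: [56931, 84426, 101812, 58306, 63783, 45129, 49451]
Sum: 459838
Count: 7
Average: 459838 / 7 = 65691.14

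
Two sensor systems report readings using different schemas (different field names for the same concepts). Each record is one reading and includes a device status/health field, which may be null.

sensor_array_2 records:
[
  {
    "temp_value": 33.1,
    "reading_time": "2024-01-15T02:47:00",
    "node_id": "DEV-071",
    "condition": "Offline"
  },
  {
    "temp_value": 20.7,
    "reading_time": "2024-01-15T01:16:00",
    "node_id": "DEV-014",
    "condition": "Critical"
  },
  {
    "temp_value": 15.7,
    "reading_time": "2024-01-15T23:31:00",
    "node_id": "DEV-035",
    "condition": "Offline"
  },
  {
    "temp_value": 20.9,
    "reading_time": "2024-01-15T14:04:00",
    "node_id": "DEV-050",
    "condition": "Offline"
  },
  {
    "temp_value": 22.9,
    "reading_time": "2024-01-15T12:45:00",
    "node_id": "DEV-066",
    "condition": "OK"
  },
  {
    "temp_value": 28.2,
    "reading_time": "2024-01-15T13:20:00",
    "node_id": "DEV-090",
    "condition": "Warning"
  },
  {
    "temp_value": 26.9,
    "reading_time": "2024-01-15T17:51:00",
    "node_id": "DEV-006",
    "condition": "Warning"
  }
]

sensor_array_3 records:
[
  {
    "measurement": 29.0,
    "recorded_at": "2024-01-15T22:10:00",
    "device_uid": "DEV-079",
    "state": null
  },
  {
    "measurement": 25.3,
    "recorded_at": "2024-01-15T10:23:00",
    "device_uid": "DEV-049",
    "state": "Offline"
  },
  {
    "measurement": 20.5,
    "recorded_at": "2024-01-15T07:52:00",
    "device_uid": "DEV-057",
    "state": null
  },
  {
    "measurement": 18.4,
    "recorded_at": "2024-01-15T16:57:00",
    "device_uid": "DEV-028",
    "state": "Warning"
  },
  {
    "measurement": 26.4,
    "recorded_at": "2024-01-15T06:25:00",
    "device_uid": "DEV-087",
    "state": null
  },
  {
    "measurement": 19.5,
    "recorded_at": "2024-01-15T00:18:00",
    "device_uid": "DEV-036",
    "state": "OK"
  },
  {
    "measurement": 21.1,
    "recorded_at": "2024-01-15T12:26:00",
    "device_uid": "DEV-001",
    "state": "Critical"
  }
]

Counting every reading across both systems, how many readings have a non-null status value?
11

Schema mapping: "condition" (sensor_array_2) = "state" (sensor_array_3) = status

Non-null in sensor_array_2: 7
Non-null in sensor_array_3: 4

Total non-null: 7 + 4 = 11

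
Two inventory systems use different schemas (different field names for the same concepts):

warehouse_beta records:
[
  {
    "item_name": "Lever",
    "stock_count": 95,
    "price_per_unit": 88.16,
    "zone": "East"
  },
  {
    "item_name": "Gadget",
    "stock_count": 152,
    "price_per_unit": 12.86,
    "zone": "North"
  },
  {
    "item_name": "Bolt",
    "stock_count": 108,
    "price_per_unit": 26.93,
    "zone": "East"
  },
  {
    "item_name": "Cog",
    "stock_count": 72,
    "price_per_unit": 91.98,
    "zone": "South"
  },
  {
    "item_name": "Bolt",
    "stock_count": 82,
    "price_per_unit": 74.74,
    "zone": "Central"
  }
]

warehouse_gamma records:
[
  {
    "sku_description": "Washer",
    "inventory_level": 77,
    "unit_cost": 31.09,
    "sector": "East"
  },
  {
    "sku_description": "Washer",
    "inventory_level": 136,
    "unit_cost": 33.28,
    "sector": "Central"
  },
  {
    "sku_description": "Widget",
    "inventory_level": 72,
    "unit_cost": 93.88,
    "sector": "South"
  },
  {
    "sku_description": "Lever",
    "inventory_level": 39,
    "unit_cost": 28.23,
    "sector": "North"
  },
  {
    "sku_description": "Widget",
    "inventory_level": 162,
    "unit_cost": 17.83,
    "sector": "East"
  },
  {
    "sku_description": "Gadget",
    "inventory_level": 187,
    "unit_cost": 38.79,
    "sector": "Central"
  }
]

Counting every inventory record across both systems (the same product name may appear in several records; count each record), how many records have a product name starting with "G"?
2

Schema mapping: "item_name" (warehouse_beta) = "sku_description" (warehouse_gamma) = product name

Records with product name starting with "G" in warehouse_beta: 1
Records with product name starting with "G" in warehouse_gamma: 1

Total: 1 + 1 = 2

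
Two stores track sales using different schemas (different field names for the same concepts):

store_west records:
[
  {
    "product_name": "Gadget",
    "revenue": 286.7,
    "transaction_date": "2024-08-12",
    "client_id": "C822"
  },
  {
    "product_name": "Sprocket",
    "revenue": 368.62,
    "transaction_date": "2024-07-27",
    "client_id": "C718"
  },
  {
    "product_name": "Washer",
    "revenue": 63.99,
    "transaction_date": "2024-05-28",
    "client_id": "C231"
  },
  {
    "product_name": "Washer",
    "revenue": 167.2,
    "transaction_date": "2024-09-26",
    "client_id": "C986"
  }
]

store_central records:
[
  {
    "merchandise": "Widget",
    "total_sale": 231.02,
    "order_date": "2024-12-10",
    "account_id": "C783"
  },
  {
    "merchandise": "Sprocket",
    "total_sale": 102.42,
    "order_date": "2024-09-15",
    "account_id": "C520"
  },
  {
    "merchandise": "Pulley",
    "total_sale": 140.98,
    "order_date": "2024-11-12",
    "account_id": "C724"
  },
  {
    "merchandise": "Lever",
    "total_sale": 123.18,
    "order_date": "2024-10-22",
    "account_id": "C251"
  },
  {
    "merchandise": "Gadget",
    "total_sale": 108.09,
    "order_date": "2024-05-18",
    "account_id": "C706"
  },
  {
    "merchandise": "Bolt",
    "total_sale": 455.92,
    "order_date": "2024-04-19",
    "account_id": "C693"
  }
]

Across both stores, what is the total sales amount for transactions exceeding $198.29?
1342.26

Schema mapping: "revenue" (store_west) = "total_sale" (store_central) = sale amount

Sum of sales > $198.29 in store_west: 655.32
Sum of sales > $198.29 in store_central: 686.94

Total: 655.32 + 686.94 = 1342.26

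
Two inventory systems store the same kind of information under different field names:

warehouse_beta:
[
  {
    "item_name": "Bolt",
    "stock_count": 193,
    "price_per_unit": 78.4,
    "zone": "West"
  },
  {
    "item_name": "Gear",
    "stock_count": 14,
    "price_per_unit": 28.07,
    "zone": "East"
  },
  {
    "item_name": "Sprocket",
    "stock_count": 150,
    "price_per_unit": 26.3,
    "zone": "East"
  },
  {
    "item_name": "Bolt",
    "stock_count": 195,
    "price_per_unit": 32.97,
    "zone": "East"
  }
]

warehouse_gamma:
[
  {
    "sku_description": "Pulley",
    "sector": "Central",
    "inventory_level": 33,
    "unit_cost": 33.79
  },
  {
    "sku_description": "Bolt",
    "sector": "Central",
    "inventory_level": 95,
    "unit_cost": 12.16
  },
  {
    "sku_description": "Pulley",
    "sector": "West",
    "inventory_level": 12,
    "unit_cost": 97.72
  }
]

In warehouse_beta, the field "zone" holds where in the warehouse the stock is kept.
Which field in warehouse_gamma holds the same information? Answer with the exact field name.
sector

In warehouse_beta, "zone" holds where in the warehouse the stock is kept.
The fields in warehouse_gamma are: "sku_description", "sector", "inventory_level", "unit_cost".
"sector" is the match: the name refers to the same concept and its values are area labels (e.g. 'Central', 'West').
The other fields ("sku_description", "inventory_level", "unit_cost") hold different kinds of data.

So "zone" in warehouse_beta corresponds to "sector" in warehouse_gamma.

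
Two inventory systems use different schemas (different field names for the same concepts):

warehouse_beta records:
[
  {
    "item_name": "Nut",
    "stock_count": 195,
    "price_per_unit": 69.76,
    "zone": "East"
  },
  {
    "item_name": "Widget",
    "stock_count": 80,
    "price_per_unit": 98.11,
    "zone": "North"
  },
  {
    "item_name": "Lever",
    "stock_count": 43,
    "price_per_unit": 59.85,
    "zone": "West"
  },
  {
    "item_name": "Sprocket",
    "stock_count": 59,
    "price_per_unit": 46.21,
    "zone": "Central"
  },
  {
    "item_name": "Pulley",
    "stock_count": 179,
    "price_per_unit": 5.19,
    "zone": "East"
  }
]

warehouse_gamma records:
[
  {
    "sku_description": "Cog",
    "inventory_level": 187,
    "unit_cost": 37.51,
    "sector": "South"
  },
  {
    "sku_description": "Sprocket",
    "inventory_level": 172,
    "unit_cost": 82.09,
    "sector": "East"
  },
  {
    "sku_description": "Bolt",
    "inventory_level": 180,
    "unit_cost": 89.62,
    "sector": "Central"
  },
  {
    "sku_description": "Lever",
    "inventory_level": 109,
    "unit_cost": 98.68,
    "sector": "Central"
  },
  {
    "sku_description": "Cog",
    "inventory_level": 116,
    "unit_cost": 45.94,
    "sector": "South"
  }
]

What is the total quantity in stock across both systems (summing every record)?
1320

To reconcile these schemas, identify the field holding the quantity in stock in each system:
1. In warehouse_beta it is "stock_count"
2. In warehouse_gamma it is "inventory_level"

From warehouse_beta: 195 + 80 + 43 + 59 + 179 = 556
From warehouse_gamma: 187 + 172 + 180 + 109 + 116 = 764

Total: 556 + 764 = 1320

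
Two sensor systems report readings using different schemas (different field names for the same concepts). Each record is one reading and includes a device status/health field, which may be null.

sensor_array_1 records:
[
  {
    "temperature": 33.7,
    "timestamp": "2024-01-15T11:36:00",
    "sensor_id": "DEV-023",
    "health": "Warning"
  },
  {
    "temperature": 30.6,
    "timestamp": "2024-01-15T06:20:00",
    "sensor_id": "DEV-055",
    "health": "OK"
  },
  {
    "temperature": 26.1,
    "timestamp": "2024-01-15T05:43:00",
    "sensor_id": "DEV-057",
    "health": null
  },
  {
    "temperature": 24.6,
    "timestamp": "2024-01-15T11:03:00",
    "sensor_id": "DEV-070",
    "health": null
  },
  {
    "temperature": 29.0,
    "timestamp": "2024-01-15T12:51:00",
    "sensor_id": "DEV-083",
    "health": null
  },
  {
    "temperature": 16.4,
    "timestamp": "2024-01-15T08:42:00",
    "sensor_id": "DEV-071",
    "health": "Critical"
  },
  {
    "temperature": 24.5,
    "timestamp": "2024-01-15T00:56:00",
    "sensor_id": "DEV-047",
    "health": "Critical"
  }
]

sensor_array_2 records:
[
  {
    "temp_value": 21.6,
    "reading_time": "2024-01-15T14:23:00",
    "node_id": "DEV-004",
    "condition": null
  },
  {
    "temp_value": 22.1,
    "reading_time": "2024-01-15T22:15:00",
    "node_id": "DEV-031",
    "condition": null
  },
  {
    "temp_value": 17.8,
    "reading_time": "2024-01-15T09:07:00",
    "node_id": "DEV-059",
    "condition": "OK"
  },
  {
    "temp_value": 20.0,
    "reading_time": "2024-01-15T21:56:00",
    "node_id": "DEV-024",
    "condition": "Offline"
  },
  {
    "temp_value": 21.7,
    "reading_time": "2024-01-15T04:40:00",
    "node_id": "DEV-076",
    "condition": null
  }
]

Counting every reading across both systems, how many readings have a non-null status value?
6

Schema mapping: "health" (sensor_array_1) = "condition" (sensor_array_2) = status

Non-null in sensor_array_1: 4
Non-null in sensor_array_2: 2

Total non-null: 4 + 2 = 6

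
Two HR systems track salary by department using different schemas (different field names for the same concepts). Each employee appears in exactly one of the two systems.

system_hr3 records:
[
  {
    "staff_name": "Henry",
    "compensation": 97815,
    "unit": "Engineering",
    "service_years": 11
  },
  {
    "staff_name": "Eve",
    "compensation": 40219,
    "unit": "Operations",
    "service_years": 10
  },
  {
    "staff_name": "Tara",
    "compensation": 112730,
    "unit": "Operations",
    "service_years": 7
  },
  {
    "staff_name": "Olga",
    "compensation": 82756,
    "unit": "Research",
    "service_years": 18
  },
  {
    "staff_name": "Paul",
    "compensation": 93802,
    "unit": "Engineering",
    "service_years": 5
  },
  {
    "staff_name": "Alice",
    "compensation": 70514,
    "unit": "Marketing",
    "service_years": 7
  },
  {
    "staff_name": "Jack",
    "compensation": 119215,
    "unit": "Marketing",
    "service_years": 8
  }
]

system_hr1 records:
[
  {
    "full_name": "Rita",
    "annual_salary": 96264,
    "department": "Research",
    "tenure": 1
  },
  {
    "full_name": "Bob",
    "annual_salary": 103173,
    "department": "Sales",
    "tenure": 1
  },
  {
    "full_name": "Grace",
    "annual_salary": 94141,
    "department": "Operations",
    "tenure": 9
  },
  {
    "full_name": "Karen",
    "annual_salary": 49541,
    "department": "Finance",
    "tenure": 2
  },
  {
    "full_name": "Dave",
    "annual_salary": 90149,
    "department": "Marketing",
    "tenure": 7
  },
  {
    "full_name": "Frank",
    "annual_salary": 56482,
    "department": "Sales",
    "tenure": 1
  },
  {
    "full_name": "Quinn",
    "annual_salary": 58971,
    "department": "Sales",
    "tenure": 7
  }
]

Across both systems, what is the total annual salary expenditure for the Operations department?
247090

Schema mappings:
- "unit" (system_hr3) = "department" (system_hr1) = department
- "compensation" (system_hr3) = "annual_salary" (system_hr1) = salary

Operations salaries from system_hr3: 152949
Operations salaries from system_hr1: 94141

Total: 152949 + 94141 = 247090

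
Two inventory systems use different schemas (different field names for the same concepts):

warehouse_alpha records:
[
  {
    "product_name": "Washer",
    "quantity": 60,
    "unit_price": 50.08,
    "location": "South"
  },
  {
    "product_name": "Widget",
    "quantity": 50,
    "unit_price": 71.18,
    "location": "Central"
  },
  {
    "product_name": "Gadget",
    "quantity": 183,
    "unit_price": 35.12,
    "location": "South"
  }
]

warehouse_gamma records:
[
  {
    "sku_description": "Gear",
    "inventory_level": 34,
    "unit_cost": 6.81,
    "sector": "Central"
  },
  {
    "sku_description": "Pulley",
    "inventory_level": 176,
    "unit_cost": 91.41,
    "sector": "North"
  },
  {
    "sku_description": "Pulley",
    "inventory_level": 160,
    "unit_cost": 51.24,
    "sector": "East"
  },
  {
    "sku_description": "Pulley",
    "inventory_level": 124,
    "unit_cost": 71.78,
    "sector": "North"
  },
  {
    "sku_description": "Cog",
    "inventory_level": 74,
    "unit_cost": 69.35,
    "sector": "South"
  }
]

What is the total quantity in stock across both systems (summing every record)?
861

To reconcile these schemas, identify the field holding the quantity in stock in each system:
1. In warehouse_alpha it is "quantity"
2. In warehouse_gamma it is "inventory_level"

From warehouse_alpha: 60 + 50 + 183 = 293
From warehouse_gamma: 34 + 176 + 160 + 124 + 74 = 568

Total: 293 + 568 = 861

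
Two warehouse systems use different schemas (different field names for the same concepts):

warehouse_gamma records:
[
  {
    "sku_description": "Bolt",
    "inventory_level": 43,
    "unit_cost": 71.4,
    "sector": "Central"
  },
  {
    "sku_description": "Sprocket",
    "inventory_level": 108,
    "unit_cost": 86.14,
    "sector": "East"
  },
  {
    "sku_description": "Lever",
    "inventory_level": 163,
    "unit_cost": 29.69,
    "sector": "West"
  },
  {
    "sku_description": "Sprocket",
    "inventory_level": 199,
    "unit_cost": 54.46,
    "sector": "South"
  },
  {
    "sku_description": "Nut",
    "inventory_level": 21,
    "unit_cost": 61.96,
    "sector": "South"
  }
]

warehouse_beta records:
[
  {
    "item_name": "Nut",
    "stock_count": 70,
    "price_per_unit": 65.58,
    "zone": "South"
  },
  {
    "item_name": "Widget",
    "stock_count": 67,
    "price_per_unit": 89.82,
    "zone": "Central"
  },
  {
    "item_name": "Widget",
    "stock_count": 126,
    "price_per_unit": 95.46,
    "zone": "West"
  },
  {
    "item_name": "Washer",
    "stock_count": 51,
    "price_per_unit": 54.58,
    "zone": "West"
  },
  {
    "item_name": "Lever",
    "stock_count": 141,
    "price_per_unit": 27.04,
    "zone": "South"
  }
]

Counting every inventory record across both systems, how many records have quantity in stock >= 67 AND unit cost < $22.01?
0

Schema mappings:
- "inventory_level" (warehouse_gamma) = "stock_count" (warehouse_beta) = quantity
- "unit_cost" (warehouse_gamma) = "price_per_unit" (warehouse_beta) = unit cost

Records meeting both conditions in warehouse_gamma: 0
Records meeting both conditions in warehouse_beta: 0

Total: 0 + 0 = 0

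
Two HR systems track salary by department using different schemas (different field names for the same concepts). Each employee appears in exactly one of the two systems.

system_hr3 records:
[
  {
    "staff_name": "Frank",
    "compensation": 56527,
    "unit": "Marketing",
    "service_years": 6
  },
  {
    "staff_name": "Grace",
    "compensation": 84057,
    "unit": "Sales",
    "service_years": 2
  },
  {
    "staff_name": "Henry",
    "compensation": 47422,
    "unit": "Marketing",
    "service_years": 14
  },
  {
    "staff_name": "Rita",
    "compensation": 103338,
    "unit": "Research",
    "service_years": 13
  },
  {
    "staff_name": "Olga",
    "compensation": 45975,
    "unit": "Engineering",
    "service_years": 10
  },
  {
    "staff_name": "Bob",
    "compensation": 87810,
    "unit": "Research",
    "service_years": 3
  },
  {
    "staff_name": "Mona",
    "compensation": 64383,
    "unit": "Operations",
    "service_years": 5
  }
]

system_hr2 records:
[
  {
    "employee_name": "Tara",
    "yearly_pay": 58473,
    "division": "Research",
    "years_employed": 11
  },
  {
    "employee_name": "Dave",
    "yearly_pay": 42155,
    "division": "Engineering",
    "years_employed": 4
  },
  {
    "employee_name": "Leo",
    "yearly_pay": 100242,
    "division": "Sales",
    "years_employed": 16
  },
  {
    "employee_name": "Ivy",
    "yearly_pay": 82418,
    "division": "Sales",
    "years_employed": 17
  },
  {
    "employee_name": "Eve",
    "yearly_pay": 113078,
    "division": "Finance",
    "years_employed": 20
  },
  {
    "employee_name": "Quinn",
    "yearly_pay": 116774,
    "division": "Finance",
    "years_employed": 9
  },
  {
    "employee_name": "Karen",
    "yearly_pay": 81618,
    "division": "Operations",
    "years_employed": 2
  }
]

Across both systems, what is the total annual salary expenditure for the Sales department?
266717

Schema mappings:
- "unit" (system_hr3) = "division" (system_hr2) = department
- "compensation" (system_hr3) = "yearly_pay" (system_hr2) = salary

Sales salaries from system_hr3: 84057
Sales salaries from system_hr2: 182660

Total: 84057 + 182660 = 266717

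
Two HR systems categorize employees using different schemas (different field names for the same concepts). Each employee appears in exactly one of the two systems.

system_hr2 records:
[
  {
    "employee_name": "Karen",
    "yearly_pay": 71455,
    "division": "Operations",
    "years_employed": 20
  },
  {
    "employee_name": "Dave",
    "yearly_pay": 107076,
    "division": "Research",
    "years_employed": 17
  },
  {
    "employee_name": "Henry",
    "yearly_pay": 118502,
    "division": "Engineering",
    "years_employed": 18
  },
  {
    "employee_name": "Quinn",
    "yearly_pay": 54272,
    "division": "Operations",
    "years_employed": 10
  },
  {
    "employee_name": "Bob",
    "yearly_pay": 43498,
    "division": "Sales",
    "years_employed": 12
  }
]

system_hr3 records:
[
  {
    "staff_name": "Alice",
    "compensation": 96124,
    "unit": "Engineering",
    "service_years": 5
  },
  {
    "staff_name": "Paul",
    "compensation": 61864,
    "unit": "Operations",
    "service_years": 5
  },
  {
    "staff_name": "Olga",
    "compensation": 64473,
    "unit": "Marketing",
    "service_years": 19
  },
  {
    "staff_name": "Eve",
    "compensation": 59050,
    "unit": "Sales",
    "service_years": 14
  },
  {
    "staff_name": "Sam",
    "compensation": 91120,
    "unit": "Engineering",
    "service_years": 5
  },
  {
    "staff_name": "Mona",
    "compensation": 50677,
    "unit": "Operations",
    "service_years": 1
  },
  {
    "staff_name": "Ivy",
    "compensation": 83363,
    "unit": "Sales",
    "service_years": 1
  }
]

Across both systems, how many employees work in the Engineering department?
3

Schema mapping: "division" (system_hr2) = "unit" (system_hr3) = department

Engineering employees in system_hr2: 1
Engineering employees in system_hr3: 2

Total in Engineering: 1 + 2 = 3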